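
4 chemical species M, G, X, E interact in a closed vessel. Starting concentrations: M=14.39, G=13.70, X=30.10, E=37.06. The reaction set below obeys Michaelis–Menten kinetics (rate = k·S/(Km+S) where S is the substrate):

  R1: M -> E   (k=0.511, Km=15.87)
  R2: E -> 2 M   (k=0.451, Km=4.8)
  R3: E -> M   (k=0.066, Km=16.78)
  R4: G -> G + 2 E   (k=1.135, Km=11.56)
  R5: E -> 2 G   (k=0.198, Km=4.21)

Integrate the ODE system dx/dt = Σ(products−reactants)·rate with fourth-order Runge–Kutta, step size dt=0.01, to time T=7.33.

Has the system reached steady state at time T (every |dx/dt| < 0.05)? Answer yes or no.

RK4 with dt=0.01: 733 steps to T=7.33. Trajectory (selected grid times):
t=0.00: M=14.39 G=13.70 X=30.10 E=37.06
t=0.81: M=14.88 G=13.99 X=30.10 E=37.76
t=1.63: M=15.37 G=14.28 X=30.10 E=38.47
t=2.44: M=15.85 G=14.57 X=30.10 E=39.19
t=3.26: M=16.33 G=14.86 X=30.10 E=39.93
t=4.07: M=16.81 G=15.15 X=30.10 E=40.67
t=4.89: M=17.30 G=15.45 X=30.10 E=41.43
t=5.70: M=17.77 G=15.74 X=30.10 E=42.19
t=6.52: M=18.25 G=16.04 X=30.10 E=42.97
t=7.33: M=18.73 G=16.33 X=30.10 E=43.76
Rates at T: R1=0.2766, R2=0.4064, R3=0.0477, R4=0.6645, R5=0.1806
dx/dt at T (Σ net stoichiometry × rate): M=+0.5839, G=+0.3612, X=+0.0000, E=+0.9709
Largest |dx/dt| is |+0.9709| (E) ≥ 0.05 → not steady.

Steady state at T: no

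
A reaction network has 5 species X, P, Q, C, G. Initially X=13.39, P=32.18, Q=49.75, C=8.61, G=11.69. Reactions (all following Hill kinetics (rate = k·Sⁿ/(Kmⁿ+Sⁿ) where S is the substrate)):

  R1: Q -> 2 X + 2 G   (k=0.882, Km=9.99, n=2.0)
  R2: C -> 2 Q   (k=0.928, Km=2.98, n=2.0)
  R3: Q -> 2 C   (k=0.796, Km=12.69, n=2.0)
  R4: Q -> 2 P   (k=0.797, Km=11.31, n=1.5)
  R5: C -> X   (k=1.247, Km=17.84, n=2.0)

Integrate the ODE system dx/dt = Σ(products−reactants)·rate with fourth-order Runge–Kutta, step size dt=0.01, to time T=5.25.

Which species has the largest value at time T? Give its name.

Dominant species at T: Q

RK4 with dt=0.01: 525 steps to T=5.25. Trajectory (selected grid times):
t=0.00: X=13.39 P=32.18 Q=49.75 C=8.61 G=11.69
t=0.58: X=14.51 P=33.01 Q=49.37 C=8.85 G=12.67
t=1.17: X=15.66 P=33.86 Q=49.00 C=9.09 G=13.67
t=1.75: X=16.80 P=34.69 Q=48.63 C=9.32 G=14.65
t=2.33: X=17.93 P=35.52 Q=48.27 C=9.54 G=15.64
t=2.92: X=19.10 P=36.37 Q=47.91 C=9.75 G=16.63
t=3.50: X=20.25 P=37.20 Q=47.56 C=9.95 G=17.61
t=4.08: X=21.40 P=38.02 Q=47.22 C=10.14 G=18.59
t=4.67: X=22.58 P=38.87 Q=46.87 C=10.33 G=19.59
t=5.25: X=23.74 P=39.69 Q=46.53 C=10.51 G=20.57
At T=5.25: X=23.74 P=39.69 Q=46.53 C=10.51 G=20.57; the largest is Q.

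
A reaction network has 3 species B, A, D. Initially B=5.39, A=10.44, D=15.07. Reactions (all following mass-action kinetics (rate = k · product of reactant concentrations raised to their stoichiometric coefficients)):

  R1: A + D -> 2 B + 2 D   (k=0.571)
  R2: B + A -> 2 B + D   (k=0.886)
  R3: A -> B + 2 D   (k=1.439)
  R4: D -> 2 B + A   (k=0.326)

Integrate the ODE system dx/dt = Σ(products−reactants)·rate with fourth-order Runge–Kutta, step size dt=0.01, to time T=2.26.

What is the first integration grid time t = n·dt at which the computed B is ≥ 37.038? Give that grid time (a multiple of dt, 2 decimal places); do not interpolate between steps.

RK4 with dt=0.01: 226 steps to T=2.26. Trajectory (selected grid times):
t=0.00: B=5.39 A=10.44 D=15.07
t=0.25: B=27.13 A=0.22 D=25.99
t=0.50: B=34.27 A=0.18 D=26.10
t=0.59: B=36.82 A=0.18 D=26.13
t=0.60: B=37.10 A=0.17 D=26.13
t=0.75: B=41.33 A=0.16 D=26.18
t=1.00: B=48.33 A=0.15 D=26.25
t=1.26: B=55.57 A=0.13 D=26.32
t=1.51: B=62.49 A=0.12 D=26.37
t=1.76: B=69.39 A=0.11 D=26.43
t=2.01: B=76.27 A=0.10 D=26.47
t=2.26: B=83.13 A=0.10 D=26.51
B(0.59)=36.819 < 37.038 but B(0.60)=37.102 ≥ 37.038, so the first grid time is t=0.60.

Threshold first reached at t = 0.60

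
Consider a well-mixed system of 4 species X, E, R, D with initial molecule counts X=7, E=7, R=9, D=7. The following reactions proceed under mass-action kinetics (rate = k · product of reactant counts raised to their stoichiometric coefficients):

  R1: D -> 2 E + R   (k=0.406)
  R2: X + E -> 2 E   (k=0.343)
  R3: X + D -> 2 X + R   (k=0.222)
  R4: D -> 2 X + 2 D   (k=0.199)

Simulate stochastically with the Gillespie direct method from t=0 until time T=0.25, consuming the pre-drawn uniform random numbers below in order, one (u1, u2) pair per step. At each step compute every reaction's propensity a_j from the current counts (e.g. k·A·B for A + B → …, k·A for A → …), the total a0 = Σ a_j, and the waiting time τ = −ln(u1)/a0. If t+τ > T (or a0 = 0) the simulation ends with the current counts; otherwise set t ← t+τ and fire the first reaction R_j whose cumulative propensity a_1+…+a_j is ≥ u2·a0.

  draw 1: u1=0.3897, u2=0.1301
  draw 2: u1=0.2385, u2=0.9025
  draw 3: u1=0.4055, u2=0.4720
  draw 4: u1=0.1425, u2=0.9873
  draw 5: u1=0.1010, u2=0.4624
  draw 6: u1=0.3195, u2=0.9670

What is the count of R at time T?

R at T = 10

t=0.000: X=7 E=7 R=9 D=7
Draw 1: a1=2.842, a2=16.807, a3=10.878, a4=1.393, a0=31.920; τ=−ln(0.3897)/31.920=0.030 → t=0.030; u2·a0=0.1301·31.920=4.153; a1=2.842 < 4.153 ≤ a1+a2=19.649 → R2 fires; X=6 E=8 R=9 D=7
Draw 2: a1=2.842, a2=16.464, a3=9.324, a4=1.393, a0=30.023; τ=−ln(0.2385)/30.023=0.048 → t=0.077; u2·a0=0.9025·30.023=27.096; a1+a2=19.306 < 27.096 ≤ a1+…+a3=28.630 → R3 fires; X=7 E=8 R=10 D=6
Draw 3: a1=2.436, a2=19.208, a3=9.324, a4=1.194, a0=32.162; τ=−ln(0.4055)/32.162=0.028 → t=0.105; u2·a0=0.4720·32.162=15.180; a1=2.436 < 15.180 ≤ a1+a2=21.644 → R2 fires; X=6 E=9 R=10 D=6
Draw 4: a1=2.436, a2=18.522, a3=7.992, a4=1.194, a0=30.144; τ=−ln(0.1425)/30.144=0.065 → t=0.170; u2·a0=0.9873·30.144=29.761; a1+…+a3=28.950 < 29.761 ≤ a1+…+a4=30.144 → R4 fires; X=8 E=9 R=10 D=7
Draw 5: a1=2.842, a2=24.696, a3=12.432, a4=1.393, a0=41.363; τ=−ln(0.1010)/41.363=0.055 → t=0.225; u2·a0=0.4624·41.363=19.126; a1=2.842 < 19.126 ≤ a1+a2=27.538 → R2 fires; X=7 E=10 R=10 D=7
Draw 6: a1=2.842, a2=24.010, a3=10.878, a4=1.393, a0=39.123; τ=−ln(0.3195)/39.123=0.029 → t=0.255 > T=0.25: stop.
Read off R at T=0.25: 10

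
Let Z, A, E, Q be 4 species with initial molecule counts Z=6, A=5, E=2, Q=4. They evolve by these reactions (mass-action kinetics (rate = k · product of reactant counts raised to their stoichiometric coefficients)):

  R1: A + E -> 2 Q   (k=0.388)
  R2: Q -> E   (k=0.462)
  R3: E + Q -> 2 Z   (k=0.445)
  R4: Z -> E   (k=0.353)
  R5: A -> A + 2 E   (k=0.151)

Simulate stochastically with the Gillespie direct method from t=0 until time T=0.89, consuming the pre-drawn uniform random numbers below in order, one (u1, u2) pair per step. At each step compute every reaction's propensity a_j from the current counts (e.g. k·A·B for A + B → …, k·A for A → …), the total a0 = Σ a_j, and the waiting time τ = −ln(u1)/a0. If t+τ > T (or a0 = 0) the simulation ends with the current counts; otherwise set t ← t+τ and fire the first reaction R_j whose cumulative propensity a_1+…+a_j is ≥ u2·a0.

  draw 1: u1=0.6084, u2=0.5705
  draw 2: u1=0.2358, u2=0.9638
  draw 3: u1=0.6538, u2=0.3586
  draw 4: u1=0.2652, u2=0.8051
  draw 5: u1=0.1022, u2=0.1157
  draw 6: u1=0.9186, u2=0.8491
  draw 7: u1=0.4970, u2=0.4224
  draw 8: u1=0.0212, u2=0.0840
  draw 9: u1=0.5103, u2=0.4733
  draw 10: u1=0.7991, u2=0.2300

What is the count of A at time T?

t=0.000: Z=6 A=5 E=2 Q=4
Draw 1: a1=3.880, a2=1.848, a3=3.560, a4=2.118, a5=0.755, a0=12.161; τ=−ln(0.6084)/12.161=0.041 → t=0.041; u2·a0=0.5705·12.161=6.938; a1+a2=5.728 < 6.938 ≤ a1+…+a3=9.288 → R3 fires; Z=8 A=5 E=1 Q=3
Draw 2: a1=1.940, a2=1.386, a3=1.335, a4=2.824, a5=0.755, a0=8.240; τ=−ln(0.2358)/8.240=0.175 → t=0.216; u2·a0=0.9638·8.240=7.942; a1+…+a4=7.485 < 7.942 ≤ a1+…+a5=8.240 → R5 fires; Z=8 A=5 E=3 Q=3
Draw 3: a1=5.820, a2=1.386, a3=4.005, a4=2.824, a5=0.755, a0=14.790; τ=−ln(0.6538)/14.790=0.029 → t=0.245; u2·a0=0.3586·14.790=5.304 ≤ a1=5.820 → R1 fires; Z=8 A=4 E=2 Q=5
Draw 4: a1=3.104, a2=2.310, a3=4.450, a4=2.824, a5=0.604, a0=13.292; τ=−ln(0.2652)/13.292=0.100 → t=0.345; u2·a0=0.8051·13.292=10.701; a1+…+a3=9.864 < 10.701 ≤ a1+…+a4=12.688 → R4 fires; Z=7 A=4 E=3 Q=5
Draw 5: a1=4.656, a2=2.310, a3=6.675, a4=2.471, a5=0.604, a0=16.716; τ=−ln(0.1022)/16.716=0.136 → t=0.481; u2·a0=0.1157·16.716=1.934 ≤ a1=4.656 → R1 fires; Z=7 A=3 E=2 Q=7
Draw 6: a1=2.328, a2=3.234, a3=6.230, a4=2.471, a5=0.453, a0=14.716; τ=−ln(0.9186)/14.716=0.006 → t=0.487; u2·a0=0.8491·14.716=12.495; a1+…+a3=11.792 < 12.495 ≤ a1+…+a4=14.263 → R4 fires; Z=6 A=3 E=3 Q=7
Draw 7: a1=3.492, a2=3.234, a3=9.345, a4=2.118, a5=0.453, a0=18.642; τ=−ln(0.4970)/18.642=0.038 → t=0.525; u2·a0=0.4224·18.642=7.874; a1+a2=6.726 < 7.874 ≤ a1+…+a3=16.071 → R3 fires; Z=8 A=3 E=2 Q=6
Draw 8: a1=2.328, a2=2.772, a3=5.340, a4=2.824, a5=0.453, a0=13.717; τ=−ln(0.0212)/13.717=0.281 → t=0.805; u2·a0=0.0840·13.717=1.152 ≤ a1=2.328 → R1 fires; Z=8 A=2 E=1 Q=8
Draw 9: a1=0.776, a2=3.696, a3=3.560, a4=2.824, a5=0.302, a0=11.158; τ=−ln(0.5103)/11.158=0.060 → t=0.866; u2·a0=0.4733·11.158=5.281; a1+a2=4.472 < 5.281 ≤ a1+…+a3=8.032 → R3 fires; Z=10 A=2 E=0 Q=7
Draw 10: a1=0.000, a2=3.234, a3=0.000, a4=3.530, a5=0.302, a0=7.066; τ=−ln(0.7991)/7.066=0.032 → t=0.897 > T=0.89: stop.
Read off A at T=0.89: 2

A at T = 2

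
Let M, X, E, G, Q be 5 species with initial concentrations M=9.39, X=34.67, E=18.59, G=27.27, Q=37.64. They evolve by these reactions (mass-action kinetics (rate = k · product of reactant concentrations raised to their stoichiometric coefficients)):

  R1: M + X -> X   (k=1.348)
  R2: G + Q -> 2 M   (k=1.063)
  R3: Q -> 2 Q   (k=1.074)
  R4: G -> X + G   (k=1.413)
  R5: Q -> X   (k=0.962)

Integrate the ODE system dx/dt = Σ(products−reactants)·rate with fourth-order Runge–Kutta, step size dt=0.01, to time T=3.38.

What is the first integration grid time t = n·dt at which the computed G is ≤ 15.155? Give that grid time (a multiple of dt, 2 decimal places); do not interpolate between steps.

Threshold first reached at t = 0.02

RK4 with dt=0.01: 338 steps to T=3.38. Trajectory (selected grid times):
t=0.00: M=9.39 X=34.67 E=18.59 G=27.27 Q=37.64
t=0.01: M=18.42 X=35.31 E=18.59 G=19.16 Q=29.57
t=0.02: M=18.84 X=35.81 E=18.59 G=14.38 Q=24.82
t=0.38: M=0.05 X=41.42 E=18.59 G=0.10 Q=11.06
t=0.75: M=0.00 X=45.42 E=18.59 G=0.00 Q=11.43
t=1.13: M=0.00 X=49.68 E=18.59 G=0.00 Q=11.92
t=1.50: M=0.00 X=54.02 E=18.59 G=0.00 Q=12.42
t=1.88: M=0.00 X=58.66 E=18.59 G=0.00 Q=12.97
t=2.25: M=0.00 X=63.37 E=18.59 G=0.00 Q=13.51
t=2.63: M=0.00 X=68.42 E=18.59 G=0.00 Q=14.10
t=3.00: M=0.00 X=73.54 E=18.59 G=0.00 Q=14.70
t=3.38: M=0.00 X=79.03 E=18.59 G=0.00 Q=15.34
G(0.01)=19.162 > 15.155 but G(0.02)=14.380 ≤ 15.155, so the first grid time is t=0.02.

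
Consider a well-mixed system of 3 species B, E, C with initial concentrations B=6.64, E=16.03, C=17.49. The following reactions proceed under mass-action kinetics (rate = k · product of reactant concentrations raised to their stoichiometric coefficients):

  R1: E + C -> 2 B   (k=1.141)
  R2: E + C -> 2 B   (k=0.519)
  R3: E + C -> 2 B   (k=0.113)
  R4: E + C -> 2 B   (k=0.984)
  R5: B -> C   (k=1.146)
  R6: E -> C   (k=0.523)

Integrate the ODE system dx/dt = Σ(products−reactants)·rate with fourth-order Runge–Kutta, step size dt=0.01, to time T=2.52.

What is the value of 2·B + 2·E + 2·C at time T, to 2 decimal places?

Check how each reaction changes W = 2·B + 2·E + 2·C (weight of products minus weight of reactants):
R1: E + C -> 2 B: (2·2) − (2·1 + 2·1) = 4 − 4 = 0
R2: E + C -> 2 B: (2·2) − (2·1 + 2·1) = 4 − 4 = 0
R3: E + C -> 2 B: (2·2) − (2·1 + 2·1) = 4 − 4 = 0
R4: E + C -> 2 B: (2·2) − (2·1 + 2·1) = 4 − 4 = 0
R5: B -> C: (2·1) − (2·1) = 2 − 2 = 0
R6: E -> C: (2·1) − (2·1) = 2 − 2 = 0
Every reaction leaves W unchanged, so W is conserved and no simulation is needed: W(T) = W(0) = 2·6.64 + 2·16.03 + 2·17.49 = 80.32

Value at T = 80.32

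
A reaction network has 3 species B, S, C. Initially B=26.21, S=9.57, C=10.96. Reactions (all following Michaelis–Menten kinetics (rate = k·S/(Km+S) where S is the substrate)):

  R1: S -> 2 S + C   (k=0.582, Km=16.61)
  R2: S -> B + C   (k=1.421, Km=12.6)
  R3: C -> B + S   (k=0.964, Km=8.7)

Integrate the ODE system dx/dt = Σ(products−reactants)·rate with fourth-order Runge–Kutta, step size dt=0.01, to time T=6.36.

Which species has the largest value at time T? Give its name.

Dominant species at T: B

RK4 with dt=0.01: 636 steps to T=6.36. Trajectory (selected grid times):
t=0.00: B=26.21 S=9.57 C=10.96
t=0.71: B=27.03 S=9.67 C=11.17
t=1.41: B=27.84 S=9.77 C=11.37
t=2.12: B=28.67 S=9.87 C=11.57
t=2.83: B=29.51 S=9.97 C=11.78
t=3.53: B=30.34 S=10.07 C=11.98
t=4.24: B=31.19 S=10.18 C=12.19
t=4.95: B=32.04 S=10.28 C=12.40
t=5.65: B=32.89 S=10.39 C=12.61
t=6.36: B=33.75 S=10.50 C=12.82
At T=6.36: B=33.75 S=10.50 C=12.82; the largest is B.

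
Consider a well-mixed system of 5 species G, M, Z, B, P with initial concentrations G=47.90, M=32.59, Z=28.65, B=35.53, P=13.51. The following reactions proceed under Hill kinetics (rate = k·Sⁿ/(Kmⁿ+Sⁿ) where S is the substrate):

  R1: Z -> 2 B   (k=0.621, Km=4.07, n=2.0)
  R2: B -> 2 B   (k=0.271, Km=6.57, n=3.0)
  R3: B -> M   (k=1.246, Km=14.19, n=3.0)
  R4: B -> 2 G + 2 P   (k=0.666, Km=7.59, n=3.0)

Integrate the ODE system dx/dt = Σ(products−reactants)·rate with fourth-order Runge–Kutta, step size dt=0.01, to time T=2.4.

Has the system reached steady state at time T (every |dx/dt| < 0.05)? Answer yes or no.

Steady state at T: no

RK4 with dt=0.01: 240 steps to T=2.4. Trajectory (selected grid times):
t=0.00: G=47.90 M=32.59 Z=28.65 B=35.53 P=13.51
t=0.27: G=48.26 M=32.91 Z=28.49 B=35.44 P=13.87
t=0.53: G=48.60 M=33.21 Z=28.33 B=35.35 P=14.21
t=0.80: G=48.96 M=33.53 Z=28.16 B=35.25 P=14.57
t=1.07: G=49.31 M=33.84 Z=28.00 B=35.16 P=14.92
t=1.33: G=49.65 M=34.15 Z=27.84 B=35.07 P=15.26
t=1.60: G=50.01 M=34.46 Z=27.68 B=34.98 P=15.62
t=1.87: G=50.37 M=34.78 Z=27.51 B=34.89 P=15.98
t=2.13: G=50.71 M=35.08 Z=27.35 B=34.80 P=16.32
t=2.40: G=51.06 M=35.40 Z=27.19 B=34.71 P=16.67
Rates at T: R1=0.6074, R2=0.2692, R3=1.1663, R4=0.6591
dx/dt at T (Σ net stoichiometry × rate): G=+1.3182, M=+1.1663, Z=-0.6074, B=-0.3414, P=+1.3182
Largest |dx/dt| is |+1.3182| (G) ≥ 0.05 → not steady.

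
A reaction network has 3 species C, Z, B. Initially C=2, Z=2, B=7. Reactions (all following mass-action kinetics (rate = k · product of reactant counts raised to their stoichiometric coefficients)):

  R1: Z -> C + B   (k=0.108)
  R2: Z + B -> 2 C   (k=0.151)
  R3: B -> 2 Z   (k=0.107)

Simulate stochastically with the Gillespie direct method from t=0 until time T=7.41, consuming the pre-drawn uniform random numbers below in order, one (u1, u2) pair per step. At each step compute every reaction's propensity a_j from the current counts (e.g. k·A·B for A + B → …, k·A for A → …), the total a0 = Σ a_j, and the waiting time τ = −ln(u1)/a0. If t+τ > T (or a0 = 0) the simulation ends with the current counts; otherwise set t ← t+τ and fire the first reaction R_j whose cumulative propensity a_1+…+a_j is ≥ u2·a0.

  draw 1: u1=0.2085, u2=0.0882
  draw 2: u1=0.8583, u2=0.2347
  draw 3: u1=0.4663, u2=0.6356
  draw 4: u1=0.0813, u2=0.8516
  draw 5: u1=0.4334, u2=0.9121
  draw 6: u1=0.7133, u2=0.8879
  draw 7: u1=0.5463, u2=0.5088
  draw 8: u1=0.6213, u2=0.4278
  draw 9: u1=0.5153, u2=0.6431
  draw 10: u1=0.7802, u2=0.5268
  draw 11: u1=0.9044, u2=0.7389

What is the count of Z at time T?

t=0.000: C=2 Z=2 B=7
Draw 1: a1=0.216, a2=2.114, a3=0.749, a0=3.079; τ=−ln(0.2085)/3.079=0.509 → t=0.509; u2·a0=0.0882·3.079=0.272; a1=0.216 < 0.272 ≤ a1+a2=2.330 → R2 fires; C=4 Z=1 B=6
Draw 2: a1=0.108, a2=0.906, a3=0.642, a0=1.656; τ=−ln(0.8583)/1.656=0.092 → t=0.601; u2·a0=0.2347·1.656=0.389; a1=0.108 < 0.389 ≤ a1+a2=1.014 → R2 fires; C=6 Z=0 B=5
Draw 3: a1=0.000, a2=0.000, a3=0.535, a0=0.535; τ=−ln(0.4663)/0.535=1.426 → t=2.027; u2·a0=0.6356·0.535=0.340; a1+a2=0.000 < 0.340 ≤ a1+…+a3=0.535 → R3 fires; C=6 Z=2 B=4
Draw 4: a1=0.216, a2=1.208, a3=0.428, a0=1.852; τ=−ln(0.0813)/1.852=1.355 → t=3.383; u2·a0=0.8516·1.852=1.577; a1+a2=1.424 < 1.577 ≤ a1+…+a3=1.852 → R3 fires; C=6 Z=4 B=3
Draw 5: a1=0.432, a2=1.812, a3=0.321, a0=2.565; τ=−ln(0.4334)/2.565=0.326 → t=3.709; u2·a0=0.9121·2.565=2.340; a1+a2=2.244 < 2.340 ≤ a1+…+a3=2.565 → R3 fires; C=6 Z=6 B=2
Draw 6: a1=0.648, a2=1.812, a3=0.214, a0=2.674; τ=−ln(0.7133)/2.674=0.126 → t=3.835; u2·a0=0.8879·2.674=2.374; a1=0.648 < 2.374 ≤ a1+a2=2.460 → R2 fires; C=8 Z=5 B=1
Draw 7: a1=0.540, a2=0.755, a3=0.107, a0=1.402; τ=−ln(0.5463)/1.402=0.431 → t=4.266; u2·a0=0.5088·1.402=0.713; a1=0.540 < 0.713 ≤ a1+a2=1.295 → R2 fires; C=10 Z=4 B=0
Draw 8: a1=0.432, a2=0.000, a3=0.000, a0=0.432; τ=−ln(0.6213)/0.432=1.102 → t=5.368; u2·a0=0.4278·0.432=0.185 ≤ a1=0.432 → R1 fires; C=11 Z=3 B=1
Draw 9: a1=0.324, a2=0.453, a3=0.107, a0=0.884; τ=−ln(0.5153)/0.884=0.750 → t=6.118; u2·a0=0.6431·0.884=0.569; a1=0.324 < 0.569 ≤ a1+a2=0.777 → R2 fires; C=13 Z=2 B=0
Draw 10: a1=0.216, a2=0.000, a3=0.000, a0=0.216; τ=−ln(0.7802)/0.216=1.149 → t=7.267; u2·a0=0.5268·0.216=0.114 ≤ a1=0.216 → R1 fires; C=14 Z=1 B=1
Draw 11: a1=0.108, a2=0.151, a3=0.107, a0=0.366; τ=−ln(0.9044)/0.366=0.275 → t=7.541 > T=7.41: stop.
Read off Z at T=7.41: 1

Z at T = 1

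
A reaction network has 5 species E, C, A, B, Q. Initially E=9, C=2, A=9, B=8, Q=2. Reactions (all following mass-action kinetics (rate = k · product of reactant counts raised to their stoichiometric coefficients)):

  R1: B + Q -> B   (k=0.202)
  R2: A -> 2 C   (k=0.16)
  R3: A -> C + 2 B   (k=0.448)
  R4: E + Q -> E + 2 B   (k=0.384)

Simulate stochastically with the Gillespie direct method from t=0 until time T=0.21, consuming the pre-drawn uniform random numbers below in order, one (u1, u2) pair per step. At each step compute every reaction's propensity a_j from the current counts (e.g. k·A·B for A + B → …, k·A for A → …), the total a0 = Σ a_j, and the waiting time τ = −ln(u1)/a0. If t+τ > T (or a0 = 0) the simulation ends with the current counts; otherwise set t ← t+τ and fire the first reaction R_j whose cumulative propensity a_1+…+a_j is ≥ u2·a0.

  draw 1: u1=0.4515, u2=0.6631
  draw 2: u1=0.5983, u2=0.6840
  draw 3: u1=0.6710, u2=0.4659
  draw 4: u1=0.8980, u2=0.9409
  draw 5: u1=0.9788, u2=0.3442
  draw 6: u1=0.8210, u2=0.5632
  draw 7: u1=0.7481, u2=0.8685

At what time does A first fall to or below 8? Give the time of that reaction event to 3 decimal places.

Threshold first reached at t = 0.098

t=0.000: E=9 C=2 A=9 B=8 Q=2
Draw 1: a1=3.232, a2=1.440, a3=4.032, a4=6.912, a0=15.616; τ=−ln(0.4515)/15.616=0.051 → t=0.051; u2·a0=0.6631·15.616=10.355; a1+…+a3=8.704 < 10.355 ≤ a1+…+a4=15.616 → R4 fires; E=9 C=2 A=9 B=10 Q=1
Draw 2: a1=2.020, a2=1.440, a3=4.032, a4=3.456, a0=10.948; τ=−ln(0.5983)/10.948=0.047 → t=0.098; u2·a0=0.6840·10.948=7.488; a1+a2=3.460 < 7.488 ≤ a1+…+a3=7.492 → R3 fires; E=9 C=3 A=8 B=12 Q=1
Draw 3: a1=2.424, a2=1.280, a3=3.584, a4=3.456, a0=10.744; τ=−ln(0.6710)/10.744=0.037 → t=0.135; u2·a0=0.4659·10.744=5.006; a1+a2=3.704 < 5.006 ≤ a1+…+a3=7.288 → R3 fires; E=9 C=4 A=7 B=14 Q=1
Draw 4: a1=2.828, a2=1.120, a3=3.136, a4=3.456, a0=10.540; τ=−ln(0.8980)/10.540=0.010 → t=0.145; u2·a0=0.9409·10.540=9.917; a1+…+a3=7.084 < 9.917 ≤ a1+…+a4=10.540 → R4 fires; E=9 C=4 A=7 B=16 Q=0
Draw 5: a1=0.000, a2=1.120, a3=3.136, a4=0.000, a0=4.256; τ=−ln(0.9788)/4.256=0.005 → t=0.150; u2·a0=0.3442·4.256=1.465; a1+a2=1.120 < 1.465 ≤ a1+…+a3=4.256 → R3 fires; E=9 C=5 A=6 B=18 Q=0
Draw 6: a1=0.000, a2=0.960, a3=2.688, a4=0.000, a0=3.648; τ=−ln(0.8210)/3.648=0.054 → t=0.204; u2·a0=0.5632·3.648=2.055; a1+a2=0.960 < 2.055 ≤ a1+…+a3=3.648 → R3 fires; E=9 C=6 A=5 B=20 Q=0
Draw 7: a1=0.000, a2=0.800, a3=2.240, a4=0.000, a0=3.040; τ=−ln(0.7481)/3.040=0.095 → t=0.300 > T=0.21: stop.
A first becomes ≤ 8 when it reaches 8 at the event at t=0.098.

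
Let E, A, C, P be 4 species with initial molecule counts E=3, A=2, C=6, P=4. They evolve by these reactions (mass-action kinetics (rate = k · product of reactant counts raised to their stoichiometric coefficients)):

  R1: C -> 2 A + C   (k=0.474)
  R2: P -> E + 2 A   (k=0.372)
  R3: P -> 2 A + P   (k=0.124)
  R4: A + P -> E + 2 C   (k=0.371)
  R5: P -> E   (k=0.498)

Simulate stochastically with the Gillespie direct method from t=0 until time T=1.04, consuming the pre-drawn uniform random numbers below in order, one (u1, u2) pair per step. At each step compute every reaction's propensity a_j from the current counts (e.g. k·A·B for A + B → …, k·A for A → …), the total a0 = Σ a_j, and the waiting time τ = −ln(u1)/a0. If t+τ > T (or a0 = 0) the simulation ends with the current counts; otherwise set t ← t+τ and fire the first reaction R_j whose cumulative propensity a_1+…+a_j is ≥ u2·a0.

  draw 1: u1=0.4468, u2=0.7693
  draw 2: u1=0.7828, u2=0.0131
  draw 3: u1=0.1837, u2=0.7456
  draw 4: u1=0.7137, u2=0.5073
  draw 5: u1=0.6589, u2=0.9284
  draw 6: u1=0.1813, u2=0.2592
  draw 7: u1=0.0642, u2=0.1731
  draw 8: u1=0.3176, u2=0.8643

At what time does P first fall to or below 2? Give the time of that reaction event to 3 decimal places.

Threshold first reached at t = 0.281

t=0.000: E=3 A=2 C=6 P=4
Draw 1: a1=2.844, a2=1.488, a3=0.496, a4=2.968, a5=1.992, a0=9.788; τ=−ln(0.4468)/9.788=0.082 → t=0.082; u2·a0=0.7693·9.788=7.530; a1+…+a3=4.828 < 7.530 ≤ a1+…+a4=7.796 → R4 fires; E=4 A=1 C=8 P=3
Draw 2: a1=3.792, a2=1.116, a3=0.372, a4=1.113, a5=1.494, a0=7.887; τ=−ln(0.7828)/7.887=0.031 → t=0.113; u2·a0=0.0131·7.887=0.103 ≤ a1=3.792 → R1 fires; E=4 A=3 C=8 P=3
Draw 3: a1=3.792, a2=1.116, a3=0.372, a4=3.339, a5=1.494, a0=10.113; τ=−ln(0.1837)/10.113=0.168 → t=0.281; u2·a0=0.7456·10.113=7.540; a1+…+a3=5.280 < 7.540 ≤ a1+…+a4=8.619 → R4 fires; E=5 A=2 C=10 P=2
Draw 4: a1=4.740, a2=0.744, a3=0.248, a4=1.484, a5=0.996, a0=8.212; τ=−ln(0.7137)/8.212=0.041 → t=0.322; u2·a0=0.5073·8.212=4.166 ≤ a1=4.740 → R1 fires; E=5 A=4 C=10 P=2
Draw 5: a1=4.740, a2=0.744, a3=0.248, a4=2.968, a5=0.996, a0=9.696; τ=−ln(0.6589)/9.696=0.043 → t=0.365; u2·a0=0.9284·9.696=9.002; a1+…+a4=8.700 < 9.002 ≤ a1+…+a5=9.696 → R5 fires; E=6 A=4 C=10 P=1
Draw 6: a1=4.740, a2=0.372, a3=0.124, a4=1.484, a5=0.498, a0=7.218; τ=−ln(0.1813)/7.218=0.237 → t=0.602; u2·a0=0.2592·7.218=1.871 ≤ a1=4.740 → R1 fires; E=6 A=6 C=10 P=1
Draw 7: a1=4.740, a2=0.372, a3=0.124, a4=2.226, a5=0.498, a0=7.960; τ=−ln(0.0642)/7.960=0.345 → t=0.947; u2·a0=0.1731·7.960=1.378 ≤ a1=4.740 → R1 fires; E=6 A=8 C=10 P=1
Draw 8: a1=4.740, a2=0.372, a3=0.124, a4=2.968, a5=0.498, a0=8.702; τ=−ln(0.3176)/8.702=0.132 → t=1.078 > T=1.04: stop.
P first becomes ≤ 2 when it reaches 2 at the event at t=0.281.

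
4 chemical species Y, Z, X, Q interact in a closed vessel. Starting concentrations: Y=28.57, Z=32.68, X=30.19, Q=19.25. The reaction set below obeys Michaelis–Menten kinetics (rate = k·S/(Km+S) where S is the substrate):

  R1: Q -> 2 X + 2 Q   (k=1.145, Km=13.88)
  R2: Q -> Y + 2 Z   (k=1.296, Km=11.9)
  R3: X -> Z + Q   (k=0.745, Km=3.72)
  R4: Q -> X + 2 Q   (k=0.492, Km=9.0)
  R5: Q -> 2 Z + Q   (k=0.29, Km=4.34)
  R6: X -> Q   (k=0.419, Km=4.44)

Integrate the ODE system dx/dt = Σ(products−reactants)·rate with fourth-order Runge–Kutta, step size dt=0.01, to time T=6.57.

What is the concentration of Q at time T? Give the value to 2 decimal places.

RK4 with dt=0.01: 657 steps to T=6.57. Trajectory (selected grid times):
t=0.00: Y=28.57 Z=32.68 X=30.19 Q=19.25
t=0.73: Y=29.16 Z=34.69 X=30.67 Q=20.15
t=1.46: Y=29.76 Z=36.73 X=31.16 Q=21.05
t=2.19: Y=30.37 Z=38.78 X=31.68 Q=21.96
t=2.92: Y=30.99 Z=40.86 X=32.21 Q=22.87
t=3.65: Y=31.61 Z=42.96 X=32.76 Q=23.78
t=4.38: Y=32.25 Z=45.07 X=33.33 Q=24.70
t=5.11: Y=32.89 Z=47.21 X=33.91 Q=25.62
t=5.84: Y=33.54 Z=49.36 X=34.50 Q=26.54
t=6.57: Y=34.20 Z=51.53 X=35.12 Q=27.47
Read off Q at T=6.57: 27.47

Q at T = 27.47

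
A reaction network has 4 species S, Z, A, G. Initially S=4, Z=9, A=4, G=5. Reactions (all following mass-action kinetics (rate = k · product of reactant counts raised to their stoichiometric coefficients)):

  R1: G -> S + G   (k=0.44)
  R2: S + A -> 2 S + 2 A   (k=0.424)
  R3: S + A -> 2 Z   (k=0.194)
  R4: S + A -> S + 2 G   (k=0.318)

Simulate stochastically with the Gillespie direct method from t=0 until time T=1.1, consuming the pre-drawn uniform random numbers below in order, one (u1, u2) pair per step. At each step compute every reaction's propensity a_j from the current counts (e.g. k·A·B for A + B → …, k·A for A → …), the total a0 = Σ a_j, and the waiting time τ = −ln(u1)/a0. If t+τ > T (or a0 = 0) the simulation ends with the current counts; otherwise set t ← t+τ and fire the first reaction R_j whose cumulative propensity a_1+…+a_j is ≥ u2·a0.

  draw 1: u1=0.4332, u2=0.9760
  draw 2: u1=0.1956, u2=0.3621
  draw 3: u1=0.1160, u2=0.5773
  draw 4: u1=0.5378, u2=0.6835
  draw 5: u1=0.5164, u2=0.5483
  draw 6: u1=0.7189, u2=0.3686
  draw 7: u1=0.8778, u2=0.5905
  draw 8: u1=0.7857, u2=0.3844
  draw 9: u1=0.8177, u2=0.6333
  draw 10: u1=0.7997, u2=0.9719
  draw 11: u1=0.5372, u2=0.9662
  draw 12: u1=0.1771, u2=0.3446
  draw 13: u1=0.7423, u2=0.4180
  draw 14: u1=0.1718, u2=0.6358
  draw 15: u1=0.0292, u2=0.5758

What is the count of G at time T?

t=0.000: S=4 Z=9 A=4 G=5
Draw 1: a1=2.200, a2=6.784, a3=3.104, a4=5.088, a0=17.176; τ=−ln(0.4332)/17.176=0.049 → t=0.049; u2·a0=0.9760·17.176=16.764; a1+…+a3=12.088 < 16.764 ≤ a1+…+a4=17.176 → R4 fires; S=4 Z=9 A=3 G=7
Draw 2: a1=3.080, a2=5.088, a3=2.328, a4=3.816, a0=14.312; τ=−ln(0.1956)/14.312=0.114 → t=0.163; u2·a0=0.3621·14.312=5.182; a1=3.080 < 5.182 ≤ a1+a2=8.168 → R2 fires; S=5 Z=9 A=4 G=7
Draw 3: a1=3.080, a2=8.480, a3=3.880, a4=6.360, a0=21.800; τ=−ln(0.1160)/21.800=0.099 → t=0.262; u2·a0=0.5773·21.800=12.585; a1+a2=11.560 < 12.585 ≤ a1+…+a3=15.440 → R3 fires; S=4 Z=11 A=3 G=7
Draw 4: a1=3.080, a2=5.088, a3=2.328, a4=3.816, a0=14.312; τ=−ln(0.5378)/14.312=0.043 → t=0.305; u2·a0=0.6835·14.312=9.782; a1+a2=8.168 < 9.782 ≤ a1+…+a3=10.496 → R3 fires; S=3 Z=13 A=2 G=7
Draw 5: a1=3.080, a2=2.544, a3=1.164, a4=1.908, a0=8.696; τ=−ln(0.5164)/8.696=0.076 → t=0.381; u2·a0=0.5483·8.696=4.768; a1=3.080 < 4.768 ≤ a1+a2=5.624 → R2 fires; S=4 Z=13 A=3 G=7
Draw 6: a1=3.080, a2=5.088, a3=2.328, a4=3.816, a0=14.312; τ=−ln(0.7189)/14.312=0.023 → t=0.404; u2·a0=0.3686·14.312=5.275; a1=3.080 < 5.275 ≤ a1+a2=8.168 → R2 fires; S=5 Z=13 A=4 G=7
Draw 7: a1=3.080, a2=8.480, a3=3.880, a4=6.360, a0=21.800; τ=−ln(0.8778)/21.800=0.006 → t=0.410; u2·a0=0.5905·21.800=12.873; a1+a2=11.560 < 12.873 ≤ a1+…+a3=15.440 → R3 fires; S=4 Z=15 A=3 G=7
Draw 8: a1=3.080, a2=5.088, a3=2.328, a4=3.816, a0=14.312; τ=−ln(0.7857)/14.312=0.017 → t=0.427; u2·a0=0.3844·14.312=5.502; a1=3.080 < 5.502 ≤ a1+a2=8.168 → R2 fires; S=5 Z=15 A=4 G=7
Draw 9: a1=3.080, a2=8.480, a3=3.880, a4=6.360, a0=21.800; τ=−ln(0.8177)/21.800=0.009 → t=0.436; u2·a0=0.6333·21.800=13.806; a1+a2=11.560 < 13.806 ≤ a1+…+a3=15.440 → R3 fires; S=4 Z=17 A=3 G=7
Draw 10: a1=3.080, a2=5.088, a3=2.328, a4=3.816, a0=14.312; τ=−ln(0.7997)/14.312=0.016 → t=0.452; u2·a0=0.9719·14.312=13.910; a1+…+a3=10.496 < 13.910 ≤ a1+…+a4=14.312 → R4 fires; S=4 Z=17 A=2 G=9
Draw 11: a1=3.960, a2=3.392, a3=1.552, a4=2.544, a0=11.448; τ=−ln(0.5372)/11.448=0.054 → t=0.506; u2·a0=0.9662·11.448=11.061; a1+…+a3=8.904 < 11.061 ≤ a1+…+a4=11.448 → R4 fires; S=4 Z=17 A=1 G=11
Draw 12: a1=4.840, a2=1.696, a3=0.776, a4=1.272, a0=8.584; τ=−ln(0.1771)/8.584=0.202 → t=0.708; u2·a0=0.3446·8.584=2.958 ≤ a1=4.840 → R1 fires; S=5 Z=17 A=1 G=11
Draw 13: a1=4.840, a2=2.120, a3=0.970, a4=1.590, a0=9.520; τ=−ln(0.7423)/9.520=0.031 → t=0.739; u2·a0=0.4180·9.520=3.979 ≤ a1=4.840 → R1 fires; S=6 Z=17 A=1 G=11
Draw 14: a1=4.840, a2=2.544, a3=1.164, a4=1.908, a0=10.456; τ=−ln(0.1718)/10.456=0.168 → t=0.907; u2·a0=0.6358·10.456=6.648; a1=4.840 < 6.648 ≤ a1+a2=7.384 → R2 fires; S=7 Z=17 A=2 G=11
Draw 15: a1=4.840, a2=5.936, a3=2.716, a4=4.452, a0=17.944; τ=−ln(0.0292)/17.944=0.197 → t=1.104 > T=1.1: stop.
Read off G at T=1.1: 11

G at T = 11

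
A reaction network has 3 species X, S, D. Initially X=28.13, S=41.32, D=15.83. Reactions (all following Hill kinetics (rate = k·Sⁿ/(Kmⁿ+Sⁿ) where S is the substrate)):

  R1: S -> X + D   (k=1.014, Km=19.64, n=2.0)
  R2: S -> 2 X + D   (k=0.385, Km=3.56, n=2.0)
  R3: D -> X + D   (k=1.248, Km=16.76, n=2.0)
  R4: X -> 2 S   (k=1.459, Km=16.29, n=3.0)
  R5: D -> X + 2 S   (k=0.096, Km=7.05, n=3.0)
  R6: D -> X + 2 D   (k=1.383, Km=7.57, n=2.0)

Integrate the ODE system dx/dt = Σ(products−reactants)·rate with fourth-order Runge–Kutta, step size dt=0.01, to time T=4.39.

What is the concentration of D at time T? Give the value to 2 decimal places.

RK4 with dt=0.01: 439 steps to T=4.39. Trajectory (selected grid times):
t=0.00: X=28.13 S=41.32 D=15.83
t=0.49: X=29.21 S=42.02 D=16.94
t=0.98: X=30.31 S=42.74 D=18.06
t=1.46: X=31.41 S=43.46 D=19.17
t=1.95: X=32.56 S=44.21 D=20.32
t=2.44: X=33.73 S=44.98 D=21.48
t=2.93: X=34.92 S=45.76 D=22.65
t=3.41: X=36.10 S=46.53 D=23.80
t=3.90: X=37.32 S=47.32 D=24.98
t=4.39: X=38.55 S=48.13 D=26.17
Read off D at T=4.39: 26.17

D at T = 26.17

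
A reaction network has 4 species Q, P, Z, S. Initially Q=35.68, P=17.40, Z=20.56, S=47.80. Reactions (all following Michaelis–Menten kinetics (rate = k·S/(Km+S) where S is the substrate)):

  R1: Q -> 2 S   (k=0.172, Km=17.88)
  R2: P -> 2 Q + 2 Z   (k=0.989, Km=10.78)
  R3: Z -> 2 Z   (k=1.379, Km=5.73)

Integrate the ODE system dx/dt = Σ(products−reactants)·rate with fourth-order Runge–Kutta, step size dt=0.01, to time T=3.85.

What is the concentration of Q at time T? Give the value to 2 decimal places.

Q at T = 39.81

RK4 with dt=0.01: 385 steps to T=3.85. Trajectory (selected grid times):
t=0.00: Q=35.68 P=17.40 Z=20.56 S=47.80
t=0.43: Q=36.15 P=17.14 Z=21.55 S=47.90
t=0.86: Q=36.63 P=16.88 Z=22.54 S=48.00
t=1.28: Q=37.08 P=16.63 Z=23.51 S=48.10
t=1.71: Q=37.55 P=16.37 Z=24.50 S=48.20
t=2.14: Q=38.01 P=16.11 Z=25.50 S=48.30
t=2.57: Q=38.47 P=15.86 Z=26.49 S=48.40
t=2.99: Q=38.91 P=15.61 Z=27.46 S=48.50
t=3.42: Q=39.36 P=15.36 Z=28.45 S=48.60
t=3.85: Q=39.81 P=15.11 Z=29.45 S=48.70
Read off Q at T=3.85: 39.81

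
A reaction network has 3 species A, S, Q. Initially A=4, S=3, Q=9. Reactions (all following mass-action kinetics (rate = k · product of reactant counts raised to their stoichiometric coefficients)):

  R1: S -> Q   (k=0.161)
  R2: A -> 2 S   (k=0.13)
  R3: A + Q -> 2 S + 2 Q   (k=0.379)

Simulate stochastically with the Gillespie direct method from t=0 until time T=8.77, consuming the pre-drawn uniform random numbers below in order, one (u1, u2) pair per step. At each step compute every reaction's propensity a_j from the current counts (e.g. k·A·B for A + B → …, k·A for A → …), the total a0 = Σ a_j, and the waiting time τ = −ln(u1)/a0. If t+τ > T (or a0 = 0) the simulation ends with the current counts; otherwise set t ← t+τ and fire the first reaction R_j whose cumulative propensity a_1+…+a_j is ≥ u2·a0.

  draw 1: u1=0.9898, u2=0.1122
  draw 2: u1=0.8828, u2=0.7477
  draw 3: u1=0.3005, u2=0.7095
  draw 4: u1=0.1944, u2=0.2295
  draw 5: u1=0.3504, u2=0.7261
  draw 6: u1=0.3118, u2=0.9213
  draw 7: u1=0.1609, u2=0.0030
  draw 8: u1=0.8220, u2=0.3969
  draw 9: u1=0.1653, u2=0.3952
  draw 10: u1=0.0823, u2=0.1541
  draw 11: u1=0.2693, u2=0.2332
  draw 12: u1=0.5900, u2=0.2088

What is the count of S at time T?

t=0.000: A=4 S=3 Q=9
Draw 1: a1=0.483, a2=0.520, a3=13.644, a0=14.647; τ=−ln(0.9898)/14.647=0.001 → t=0.001; u2·a0=0.1122·14.647=1.643; a1+a2=1.003 < 1.643 ≤ a1+…+a3=14.647 → R3 fires; A=3 S=5 Q=10
Draw 2: a1=0.805, a2=0.390, a3=11.370, a0=12.565; τ=−ln(0.8828)/12.565=0.010 → t=0.011; u2·a0=0.7477·12.565=9.395; a1+a2=1.195 < 9.395 ≤ a1+…+a3=12.565 → R3 fires; A=2 S=7 Q=11
Draw 3: a1=1.127, a2=0.260, a3=8.338, a0=9.725; τ=−ln(0.3005)/9.725=0.124 → t=0.134; u2·a0=0.7095·9.725=6.900; a1+a2=1.387 < 6.900 ≤ a1+…+a3=9.725 → R3 fires; A=1 S=9 Q=12
Draw 4: a1=1.449, a2=0.130, a3=4.548, a0=6.127; τ=−ln(0.1944)/6.127=0.267 → t=0.402; u2·a0=0.2295·6.127=1.406 ≤ a1=1.449 → R1 fires; A=1 S=8 Q=13
Draw 5: a1=1.288, a2=0.130, a3=4.927, a0=6.345; τ=−ln(0.3504)/6.345=0.165 → t=0.567; u2·a0=0.7261·6.345=4.607; a1+a2=1.418 < 4.607 ≤ a1+…+a3=6.345 → R3 fires; A=0 S=10 Q=14
Draw 6: a1=1.610, a2=0.000, a3=0.000, a0=1.610; τ=−ln(0.3118)/1.610=0.724 → t=1.291; u2·a0=0.9213·1.610=1.483 ≤ a1=1.610 → R1 fires; A=0 S=9 Q=15
Draw 7: a1=1.449, a2=0.000, a3=0.000, a0=1.449; τ=−ln(0.1609)/1.449=1.261 → t=2.552; u2·a0=0.0030·1.449=0.004 ≤ a1=1.449 → R1 fires; A=0 S=8 Q=16
Draw 8: a1=1.288, a2=0.000, a3=0.000, a0=1.288; τ=−ln(0.8220)/1.288=0.152 → t=2.704; u2·a0=0.3969·1.288=0.511 ≤ a1=1.288 → R1 fires; A=0 S=7 Q=17
Draw 9: a1=1.127, a2=0.000, a3=0.000, a0=1.127; τ=−ln(0.1653)/1.127=1.597 → t=4.301; u2·a0=0.3952·1.127=0.445 ≤ a1=1.127 → R1 fires; A=0 S=6 Q=18
Draw 10: a1=0.966, a2=0.000, a3=0.000, a0=0.966; τ=−ln(0.0823)/0.966=2.585 → t=6.886; u2·a0=0.1541·0.966=0.149 ≤ a1=0.966 → R1 fires; A=0 S=5 Q=19
Draw 11: a1=0.805, a2=0.000, a3=0.000, a0=0.805; τ=−ln(0.2693)/0.805=1.630 → t=8.516; u2·a0=0.2332·0.805=0.188 ≤ a1=0.805 → R1 fires; A=0 S=4 Q=20
Draw 12: a1=0.644, a2=0.000, a3=0.000, a0=0.644; τ=−ln(0.5900)/0.644=0.819 → t=9.335 > T=8.77: stop.
Read off S at T=8.77: 4

S at T = 4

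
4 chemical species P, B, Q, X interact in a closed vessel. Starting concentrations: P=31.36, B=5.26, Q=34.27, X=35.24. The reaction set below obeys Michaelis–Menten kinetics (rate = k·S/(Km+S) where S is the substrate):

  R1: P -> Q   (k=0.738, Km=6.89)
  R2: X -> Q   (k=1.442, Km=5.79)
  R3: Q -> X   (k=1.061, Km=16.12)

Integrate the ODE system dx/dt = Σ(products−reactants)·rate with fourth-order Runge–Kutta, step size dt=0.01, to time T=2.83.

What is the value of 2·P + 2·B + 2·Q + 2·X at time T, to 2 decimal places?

Check how each reaction changes W = 2·P + 2·B + 2·Q + 2·X (weight of products minus weight of reactants):
R1: P -> Q: (2·1) − (2·1) = 2 − 2 = 0
R2: X -> Q: (2·1) − (2·1) = 2 − 2 = 0
R3: Q -> X: (2·1) − (2·1) = 2 − 2 = 0
Every reaction leaves W unchanged, so W is conserved and no simulation is needed: W(T) = W(0) = 2·31.36 + 2·5.26 + 2·34.27 + 2·35.24 = 212.26

Value at T = 212.26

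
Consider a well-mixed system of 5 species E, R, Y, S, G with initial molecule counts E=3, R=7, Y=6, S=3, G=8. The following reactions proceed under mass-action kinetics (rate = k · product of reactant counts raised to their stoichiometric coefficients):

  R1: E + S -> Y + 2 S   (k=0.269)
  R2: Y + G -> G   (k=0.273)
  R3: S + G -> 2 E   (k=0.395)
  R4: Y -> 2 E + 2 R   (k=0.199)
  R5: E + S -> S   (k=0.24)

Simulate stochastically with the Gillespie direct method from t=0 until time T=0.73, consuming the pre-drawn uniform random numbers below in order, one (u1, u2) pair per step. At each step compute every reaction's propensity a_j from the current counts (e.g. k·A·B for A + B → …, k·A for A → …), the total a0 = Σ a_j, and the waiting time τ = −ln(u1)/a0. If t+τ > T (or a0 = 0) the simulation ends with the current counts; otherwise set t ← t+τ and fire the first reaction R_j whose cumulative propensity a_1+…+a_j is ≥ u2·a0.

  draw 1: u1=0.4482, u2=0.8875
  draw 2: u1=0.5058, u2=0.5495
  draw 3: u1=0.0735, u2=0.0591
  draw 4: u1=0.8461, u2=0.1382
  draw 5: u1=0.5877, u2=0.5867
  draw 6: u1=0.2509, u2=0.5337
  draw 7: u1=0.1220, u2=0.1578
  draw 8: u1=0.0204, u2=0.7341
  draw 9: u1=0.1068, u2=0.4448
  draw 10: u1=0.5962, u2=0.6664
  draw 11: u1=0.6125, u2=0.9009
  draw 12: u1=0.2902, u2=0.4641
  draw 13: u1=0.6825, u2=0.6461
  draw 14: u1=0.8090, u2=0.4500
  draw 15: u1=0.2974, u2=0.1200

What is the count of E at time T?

E at T = 11

t=0.000: E=3 R=7 Y=6 S=3 G=8
Draw 1: a1=2.421, a2=13.104, a3=9.480, a4=1.194, a5=2.160, a0=28.359; τ=−ln(0.4482)/28.359=0.028 → t=0.028; u2·a0=0.8875·28.359=25.169; a1+…+a3=25.005 < 25.169 ≤ a1+…+a4=26.199 → R4 fires; E=5 R=9 Y=5 S=3 G=8
Draw 2: a1=4.035, a2=10.920, a3=9.480, a4=0.995, a5=3.600, a0=29.030; τ=−ln(0.5058)/29.030=0.023 → t=0.052; u2·a0=0.5495·29.030=15.952; a1+a2=14.955 < 15.952 ≤ a1+…+a3=24.435 → R3 fires; E=7 R=9 Y=5 S=2 G=7
Draw 3: a1=3.766, a2=9.555, a3=5.530, a4=0.995, a5=3.360, a0=23.206; τ=−ln(0.0735)/23.206=0.112 → t=0.164; u2·a0=0.0591·23.206=1.371 ≤ a1=3.766 → R1 fires; E=6 R=9 Y=6 S=3 G=7
Draw 4: a1=4.842, a2=11.466, a3=8.295, a4=1.194, a5=4.320, a0=30.117; τ=−ln(0.8461)/30.117=0.006 → t=0.170; u2·a0=0.1382·30.117=4.162 ≤ a1=4.842 → R1 fires; E=5 R=9 Y=7 S=4 G=7
Draw 5: a1=5.380, a2=13.377, a3=11.060, a4=1.393, a5=4.800, a0=36.010; τ=−ln(0.5877)/36.010=0.015 → t=0.185; u2·a0=0.5867·36.010=21.127; a1+a2=18.757 < 21.127 ≤ a1+…+a3=29.817 → R3 fires; E=7 R=9 Y=7 S=3 G=6
Draw 6: a1=5.649, a2=11.466, a3=7.110, a4=1.393, a5=5.040, a0=30.658; τ=−ln(0.2509)/30.658=0.045 → t=0.230; u2·a0=0.5337·30.658=16.362; a1=5.649 < 16.362 ≤ a1+a2=17.115 → R2 fires; E=7 R=9 Y=6 S=3 G=6
Draw 7: a1=5.649, a2=9.828, a3=7.110, a4=1.194, a5=5.040, a0=28.821; τ=−ln(0.1220)/28.821=0.073 → t=0.303; u2·a0=0.1578·28.821=4.548 ≤ a1=5.649 → R1 fires; E=6 R=9 Y=7 S=4 G=6
Draw 8: a1=6.456, a2=11.466, a3=9.480, a4=1.393, a5=5.760, a0=34.555; τ=−ln(0.0204)/34.555=0.113 → t=0.415; u2·a0=0.7341·34.555=25.367; a1+a2=17.922 < 25.367 ≤ a1+…+a3=27.402 → R3 fires; E=8 R=9 Y=7 S=3 G=5
Draw 9: a1=6.456, a2=9.555, a3=5.925, a4=1.393, a5=5.760, a0=29.089; τ=−ln(0.1068)/29.089=0.077 → t=0.492; u2·a0=0.4448·29.089=12.939; a1=6.456 < 12.939 ≤ a1+a2=16.011 → R2 fires; E=8 R=9 Y=6 S=3 G=5
Draw 10: a1=6.456, a2=8.190, a3=5.925, a4=1.194, a5=5.760, a0=27.525; τ=−ln(0.5962)/27.525=0.019 → t=0.511; u2·a0=0.6664·27.525=18.343; a1+a2=14.646 < 18.343 ≤ a1+…+a3=20.571 → R3 fires; E=10 R=9 Y=6 S=2 G=4
Draw 11: a1=5.380, a2=6.552, a3=3.160, a4=1.194, a5=4.800, a0=21.086; τ=−ln(0.6125)/21.086=0.023 → t=0.534; u2·a0=0.9009·21.086=18.996; a1+…+a4=16.286 < 18.996 ≤ a1+…+a5=21.086 → R5 fires; E=9 R=9 Y=6 S=2 G=4
Draw 12: a1=4.842, a2=6.552, a3=3.160, a4=1.194, a5=4.320, a0=20.068; τ=−ln(0.2902)/20.068=0.062 → t=0.596; u2·a0=0.4641·20.068=9.314; a1=4.842 < 9.314 ≤ a1+a2=11.394 → R2 fires; E=9 R=9 Y=5 S=2 G=4
Draw 13: a1=4.842, a2=5.460, a3=3.160, a4=0.995, a5=4.320, a0=18.777; τ=−ln(0.6825)/18.777=0.020 → t=0.616; u2·a0=0.6461·18.777=12.132; a1+a2=10.302 < 12.132 ≤ a1+…+a3=13.462 → R3 fires; E=11 R=9 Y=5 S=1 G=3
Draw 14: a1=2.959, a2=4.095, a3=1.185, a4=0.995, a5=2.640, a0=11.874; τ=−ln(0.8090)/11.874=0.018 → t=0.634; u2·a0=0.4500·11.874=5.343; a1=2.959 < 5.343 ≤ a1+a2=7.054 → R2 fires; E=11 R=9 Y=4 S=1 G=3
Draw 15: a1=2.959, a2=3.276, a3=1.185, a4=0.796, a5=2.640, a0=10.856; τ=−ln(0.2974)/10.856=0.112 → t=0.746 > T=0.73: stop.
Read off E at T=0.73: 11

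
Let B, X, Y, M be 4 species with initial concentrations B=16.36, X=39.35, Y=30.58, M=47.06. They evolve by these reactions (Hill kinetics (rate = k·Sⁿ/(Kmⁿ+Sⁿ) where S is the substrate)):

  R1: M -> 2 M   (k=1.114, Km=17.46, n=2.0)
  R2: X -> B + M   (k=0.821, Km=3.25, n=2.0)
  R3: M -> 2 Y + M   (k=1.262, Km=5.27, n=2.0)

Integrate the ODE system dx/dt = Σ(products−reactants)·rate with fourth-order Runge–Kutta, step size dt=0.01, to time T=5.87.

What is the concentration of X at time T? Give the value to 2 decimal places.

X at T = 34.57

RK4 with dt=0.01: 587 steps to T=5.87. Trajectory (selected grid times):
t=0.00: B=16.36 X=39.35 Y=30.58 M=47.06
t=0.65: B=16.89 X=38.82 Y=32.20 M=48.23
t=1.30: B=17.42 X=38.29 Y=33.82 M=49.40
t=1.96: B=17.96 X=37.75 Y=35.47 M=50.59
t=2.61: B=18.49 X=37.22 Y=37.09 M=51.77
t=3.26: B=19.02 X=36.69 Y=38.72 M=52.95
t=3.91: B=19.55 X=36.16 Y=40.34 M=54.14
t=4.57: B=20.08 X=35.63 Y=41.99 M=55.34
t=5.22: B=20.61 X=35.10 Y=43.62 M=56.53
t=5.87: B=21.14 X=34.57 Y=45.25 M=57.72
Read off X at T=5.87: 34.57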